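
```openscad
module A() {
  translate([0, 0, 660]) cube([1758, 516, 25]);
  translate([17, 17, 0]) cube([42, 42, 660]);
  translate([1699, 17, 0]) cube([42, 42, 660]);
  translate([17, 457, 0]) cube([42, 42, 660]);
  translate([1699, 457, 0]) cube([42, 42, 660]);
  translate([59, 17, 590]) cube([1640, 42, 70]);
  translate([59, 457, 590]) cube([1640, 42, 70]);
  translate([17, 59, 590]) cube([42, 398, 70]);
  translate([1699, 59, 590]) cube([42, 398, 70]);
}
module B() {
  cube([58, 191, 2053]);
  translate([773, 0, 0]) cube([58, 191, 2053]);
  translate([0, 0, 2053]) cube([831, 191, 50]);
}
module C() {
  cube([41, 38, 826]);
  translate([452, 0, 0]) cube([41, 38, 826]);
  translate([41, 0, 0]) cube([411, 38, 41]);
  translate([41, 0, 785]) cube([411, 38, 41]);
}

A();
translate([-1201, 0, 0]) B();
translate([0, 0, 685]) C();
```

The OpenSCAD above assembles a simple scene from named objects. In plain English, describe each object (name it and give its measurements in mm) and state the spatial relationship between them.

A is a table: top 1758 mm (x) × 516 mm (y), 25 mm thick, upper face at z = 685 mm, on four 42×42 mm square legs, each inset 17 mm from the nearest pair of top edges, running from z = 0 to the bottom of the top. Four apron rails, 42 mm thick and 70 mm tall, run between adjacent legs with their top edges flush with the underside of the top and their outer faces flush with the legs' outer faces.

B is a door frame. The clear opening is 715 mm wide and 2053 mm high. Two 58 mm wide jambs, 191 mm deep, stand either side of the opening from the floor to the top of the opening. A 50 mm thick head sits across the top of both jambs, spanning the full outside width of the frame.

C is a picture frame with a 411×744 mm rectangular opening (x by z) and a uniform 41 mm border on every side. Frame depth is 38 mm along y. It is built from two vertical stiles running the full outside height and two horizontal rails spanning the gap between the stiles.

The door frame is on the floor beside the table on its −x side. The picture frame is on top of the table.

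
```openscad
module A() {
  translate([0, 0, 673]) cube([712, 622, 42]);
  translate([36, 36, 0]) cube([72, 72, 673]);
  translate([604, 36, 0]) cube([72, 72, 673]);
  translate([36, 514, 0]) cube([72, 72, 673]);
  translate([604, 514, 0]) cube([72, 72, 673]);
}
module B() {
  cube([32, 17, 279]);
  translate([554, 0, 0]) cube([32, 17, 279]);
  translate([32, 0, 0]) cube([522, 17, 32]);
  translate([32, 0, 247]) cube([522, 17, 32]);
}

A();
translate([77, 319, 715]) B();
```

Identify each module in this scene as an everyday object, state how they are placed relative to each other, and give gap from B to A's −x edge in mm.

A is a table. B is a picture frame. The picture frame is on top of the table. The gap from the picture frame to the table's −x edge is 77 mm.

The picture frame's min-x is at 77; the table's min-x is 0; gap = 77 mm.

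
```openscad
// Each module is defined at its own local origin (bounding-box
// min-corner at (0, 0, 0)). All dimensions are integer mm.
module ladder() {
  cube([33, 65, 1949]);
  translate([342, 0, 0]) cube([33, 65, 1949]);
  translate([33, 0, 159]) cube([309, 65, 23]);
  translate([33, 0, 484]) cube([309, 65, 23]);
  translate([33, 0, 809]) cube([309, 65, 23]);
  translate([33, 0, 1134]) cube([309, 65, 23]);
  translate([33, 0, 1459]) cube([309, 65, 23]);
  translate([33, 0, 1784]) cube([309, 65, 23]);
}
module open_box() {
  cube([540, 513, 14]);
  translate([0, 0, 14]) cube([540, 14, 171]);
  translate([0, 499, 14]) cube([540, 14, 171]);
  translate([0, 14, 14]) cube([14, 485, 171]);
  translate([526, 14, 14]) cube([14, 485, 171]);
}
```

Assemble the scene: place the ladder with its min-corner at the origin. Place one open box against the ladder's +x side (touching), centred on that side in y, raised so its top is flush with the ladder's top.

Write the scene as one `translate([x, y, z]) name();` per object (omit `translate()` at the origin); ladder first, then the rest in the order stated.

ladder();
translate([375, -224, 1764]) open_box();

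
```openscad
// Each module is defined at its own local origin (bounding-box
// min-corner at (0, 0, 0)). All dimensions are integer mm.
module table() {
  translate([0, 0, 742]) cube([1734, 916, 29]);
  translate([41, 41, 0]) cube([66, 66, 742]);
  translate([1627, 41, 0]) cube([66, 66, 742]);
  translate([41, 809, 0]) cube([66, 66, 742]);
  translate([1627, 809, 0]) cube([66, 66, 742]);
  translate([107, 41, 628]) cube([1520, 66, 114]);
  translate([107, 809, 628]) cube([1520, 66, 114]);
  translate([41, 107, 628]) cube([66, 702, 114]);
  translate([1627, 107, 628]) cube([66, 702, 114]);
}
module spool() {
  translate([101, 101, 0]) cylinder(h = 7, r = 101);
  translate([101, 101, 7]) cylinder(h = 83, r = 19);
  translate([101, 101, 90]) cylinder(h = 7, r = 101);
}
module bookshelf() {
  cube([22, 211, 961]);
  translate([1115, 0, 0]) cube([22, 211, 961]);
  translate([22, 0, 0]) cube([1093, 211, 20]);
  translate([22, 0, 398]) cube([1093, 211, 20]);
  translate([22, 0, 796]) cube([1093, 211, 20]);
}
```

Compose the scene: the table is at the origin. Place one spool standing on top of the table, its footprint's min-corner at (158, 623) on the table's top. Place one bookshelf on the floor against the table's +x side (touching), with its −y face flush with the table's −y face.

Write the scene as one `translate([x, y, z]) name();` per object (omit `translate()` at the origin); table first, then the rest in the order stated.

table();
translate([158, 623, 771]) spool();
translate([1734, 0, 0]) bookshelf();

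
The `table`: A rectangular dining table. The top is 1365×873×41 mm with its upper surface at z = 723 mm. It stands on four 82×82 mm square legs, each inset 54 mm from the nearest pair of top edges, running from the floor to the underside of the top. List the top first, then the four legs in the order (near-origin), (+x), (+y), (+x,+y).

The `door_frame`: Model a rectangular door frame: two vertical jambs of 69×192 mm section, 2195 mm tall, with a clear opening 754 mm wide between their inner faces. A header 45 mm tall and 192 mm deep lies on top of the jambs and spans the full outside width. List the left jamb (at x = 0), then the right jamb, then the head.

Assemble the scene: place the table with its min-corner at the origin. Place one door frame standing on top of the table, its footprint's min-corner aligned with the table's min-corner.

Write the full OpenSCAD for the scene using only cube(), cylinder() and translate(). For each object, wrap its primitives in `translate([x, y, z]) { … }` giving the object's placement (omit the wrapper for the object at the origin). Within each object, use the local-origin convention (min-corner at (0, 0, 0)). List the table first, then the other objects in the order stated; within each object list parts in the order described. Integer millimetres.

translate([0, 0, 682]) cube([1365, 873, 41]);
translate([54, 54, 0]) cube([82, 82, 682]);
translate([1229, 54, 0]) cube([82, 82, 682]);
translate([54, 737, 0]) cube([82, 82, 682]);
translate([1229, 737, 0]) cube([82, 82, 682]);
translate([0, 0, 723]) {
  cube([69, 192, 2195]);
  translate([823, 0, 0]) cube([69, 192, 2195]);
  translate([0, 0, 2195]) cube([892, 192, 45]);
}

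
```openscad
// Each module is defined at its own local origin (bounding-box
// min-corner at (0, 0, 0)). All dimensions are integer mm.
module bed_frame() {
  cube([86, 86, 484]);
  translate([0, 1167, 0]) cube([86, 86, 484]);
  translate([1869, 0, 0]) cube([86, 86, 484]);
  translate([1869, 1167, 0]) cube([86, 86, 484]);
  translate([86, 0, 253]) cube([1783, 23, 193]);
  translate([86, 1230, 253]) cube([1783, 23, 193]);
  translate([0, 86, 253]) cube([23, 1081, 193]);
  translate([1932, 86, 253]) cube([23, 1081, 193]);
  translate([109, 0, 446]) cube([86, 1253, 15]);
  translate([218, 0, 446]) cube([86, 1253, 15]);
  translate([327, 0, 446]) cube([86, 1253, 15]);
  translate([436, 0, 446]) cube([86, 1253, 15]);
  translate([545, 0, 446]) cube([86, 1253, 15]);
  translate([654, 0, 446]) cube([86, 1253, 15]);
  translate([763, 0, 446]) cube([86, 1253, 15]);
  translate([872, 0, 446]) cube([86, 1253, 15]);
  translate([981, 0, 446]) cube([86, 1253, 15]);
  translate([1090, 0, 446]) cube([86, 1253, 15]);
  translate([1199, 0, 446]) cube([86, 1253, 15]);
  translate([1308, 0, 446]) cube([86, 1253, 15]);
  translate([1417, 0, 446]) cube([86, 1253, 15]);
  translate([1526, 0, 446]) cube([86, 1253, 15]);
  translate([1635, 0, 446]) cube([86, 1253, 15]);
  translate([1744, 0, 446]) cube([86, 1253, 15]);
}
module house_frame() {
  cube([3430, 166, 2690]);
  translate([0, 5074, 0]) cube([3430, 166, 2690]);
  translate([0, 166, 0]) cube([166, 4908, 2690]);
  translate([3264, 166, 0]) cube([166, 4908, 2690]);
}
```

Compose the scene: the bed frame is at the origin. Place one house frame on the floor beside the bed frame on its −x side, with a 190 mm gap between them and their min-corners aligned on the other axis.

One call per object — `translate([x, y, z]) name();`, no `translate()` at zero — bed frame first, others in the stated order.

bed_frame();
translate([-3620, 0, 0]) house_frame();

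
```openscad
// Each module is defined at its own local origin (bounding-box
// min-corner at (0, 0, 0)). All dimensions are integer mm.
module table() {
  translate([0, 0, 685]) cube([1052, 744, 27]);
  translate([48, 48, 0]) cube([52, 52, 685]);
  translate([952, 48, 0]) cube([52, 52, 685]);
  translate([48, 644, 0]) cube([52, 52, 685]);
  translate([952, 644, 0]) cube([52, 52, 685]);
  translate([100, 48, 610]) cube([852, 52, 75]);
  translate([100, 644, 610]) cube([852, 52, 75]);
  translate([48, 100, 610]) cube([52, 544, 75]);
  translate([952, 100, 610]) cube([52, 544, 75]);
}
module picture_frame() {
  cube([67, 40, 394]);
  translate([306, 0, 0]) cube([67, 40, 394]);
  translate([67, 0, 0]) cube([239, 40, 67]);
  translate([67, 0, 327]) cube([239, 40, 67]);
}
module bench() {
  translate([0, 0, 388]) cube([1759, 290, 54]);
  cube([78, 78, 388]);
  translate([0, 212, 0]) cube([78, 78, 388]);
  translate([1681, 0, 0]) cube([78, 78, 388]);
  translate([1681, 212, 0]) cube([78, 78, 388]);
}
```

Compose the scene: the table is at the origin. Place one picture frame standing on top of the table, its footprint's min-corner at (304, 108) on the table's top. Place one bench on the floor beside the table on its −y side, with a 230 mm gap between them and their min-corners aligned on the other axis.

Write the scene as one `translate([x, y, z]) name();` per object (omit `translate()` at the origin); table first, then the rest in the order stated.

table();
translate([304, 108, 712]) picture_frame();
translate([0, -520, 0]) bench();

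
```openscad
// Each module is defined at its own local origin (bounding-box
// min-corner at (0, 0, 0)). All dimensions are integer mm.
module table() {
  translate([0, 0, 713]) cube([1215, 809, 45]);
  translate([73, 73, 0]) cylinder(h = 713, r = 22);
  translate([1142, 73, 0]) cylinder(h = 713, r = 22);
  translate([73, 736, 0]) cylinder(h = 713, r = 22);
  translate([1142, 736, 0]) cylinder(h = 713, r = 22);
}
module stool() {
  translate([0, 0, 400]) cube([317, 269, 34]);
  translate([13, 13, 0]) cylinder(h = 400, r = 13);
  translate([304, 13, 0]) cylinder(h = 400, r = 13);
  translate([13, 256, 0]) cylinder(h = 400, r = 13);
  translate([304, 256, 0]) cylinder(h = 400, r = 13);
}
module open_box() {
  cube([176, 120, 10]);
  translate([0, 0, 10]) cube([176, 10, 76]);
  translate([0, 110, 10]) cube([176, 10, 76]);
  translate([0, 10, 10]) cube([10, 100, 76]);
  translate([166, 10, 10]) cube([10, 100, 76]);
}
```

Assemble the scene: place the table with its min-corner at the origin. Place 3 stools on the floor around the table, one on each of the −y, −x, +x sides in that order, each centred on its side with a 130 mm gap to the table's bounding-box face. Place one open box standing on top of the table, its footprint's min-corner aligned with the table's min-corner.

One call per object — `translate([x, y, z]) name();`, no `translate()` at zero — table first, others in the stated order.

table();
translate([449, -399, 0]) stool();
translate([-447, 270, 0]) stool();
translate([1345, 270, 0]) stool();
translate([0, 0, 758]) open_box();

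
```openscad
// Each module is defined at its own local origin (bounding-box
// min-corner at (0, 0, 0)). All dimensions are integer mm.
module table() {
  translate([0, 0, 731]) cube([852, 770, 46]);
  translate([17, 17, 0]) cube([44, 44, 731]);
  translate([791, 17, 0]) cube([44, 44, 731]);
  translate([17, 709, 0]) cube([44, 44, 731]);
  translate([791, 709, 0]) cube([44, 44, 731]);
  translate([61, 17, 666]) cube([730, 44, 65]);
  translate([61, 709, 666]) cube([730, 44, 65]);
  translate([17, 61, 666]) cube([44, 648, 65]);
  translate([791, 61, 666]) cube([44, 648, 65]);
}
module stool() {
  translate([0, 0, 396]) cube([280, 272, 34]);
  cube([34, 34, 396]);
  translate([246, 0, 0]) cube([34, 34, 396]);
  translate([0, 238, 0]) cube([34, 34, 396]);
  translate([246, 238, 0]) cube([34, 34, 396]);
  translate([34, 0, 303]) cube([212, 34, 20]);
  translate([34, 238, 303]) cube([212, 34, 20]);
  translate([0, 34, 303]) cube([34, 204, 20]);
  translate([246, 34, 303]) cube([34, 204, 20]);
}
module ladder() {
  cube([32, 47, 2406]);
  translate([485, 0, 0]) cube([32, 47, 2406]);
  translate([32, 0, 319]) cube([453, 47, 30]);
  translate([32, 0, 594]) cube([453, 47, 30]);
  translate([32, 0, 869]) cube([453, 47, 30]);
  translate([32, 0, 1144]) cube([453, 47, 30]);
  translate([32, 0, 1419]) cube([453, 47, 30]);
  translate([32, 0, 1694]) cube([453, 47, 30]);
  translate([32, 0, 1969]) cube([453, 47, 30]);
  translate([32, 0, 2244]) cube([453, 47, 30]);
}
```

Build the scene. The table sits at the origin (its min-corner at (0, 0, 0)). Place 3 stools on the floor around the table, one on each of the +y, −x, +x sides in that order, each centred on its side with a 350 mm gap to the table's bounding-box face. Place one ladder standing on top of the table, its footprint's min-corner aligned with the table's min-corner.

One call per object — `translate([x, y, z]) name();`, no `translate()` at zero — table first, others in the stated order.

table();
translate([286, 1120, 0]) stool();
translate([-630, 249, 0]) stool();
translate([1202, 249, 0]) stool();
translate([0, 0, 777]) ladder();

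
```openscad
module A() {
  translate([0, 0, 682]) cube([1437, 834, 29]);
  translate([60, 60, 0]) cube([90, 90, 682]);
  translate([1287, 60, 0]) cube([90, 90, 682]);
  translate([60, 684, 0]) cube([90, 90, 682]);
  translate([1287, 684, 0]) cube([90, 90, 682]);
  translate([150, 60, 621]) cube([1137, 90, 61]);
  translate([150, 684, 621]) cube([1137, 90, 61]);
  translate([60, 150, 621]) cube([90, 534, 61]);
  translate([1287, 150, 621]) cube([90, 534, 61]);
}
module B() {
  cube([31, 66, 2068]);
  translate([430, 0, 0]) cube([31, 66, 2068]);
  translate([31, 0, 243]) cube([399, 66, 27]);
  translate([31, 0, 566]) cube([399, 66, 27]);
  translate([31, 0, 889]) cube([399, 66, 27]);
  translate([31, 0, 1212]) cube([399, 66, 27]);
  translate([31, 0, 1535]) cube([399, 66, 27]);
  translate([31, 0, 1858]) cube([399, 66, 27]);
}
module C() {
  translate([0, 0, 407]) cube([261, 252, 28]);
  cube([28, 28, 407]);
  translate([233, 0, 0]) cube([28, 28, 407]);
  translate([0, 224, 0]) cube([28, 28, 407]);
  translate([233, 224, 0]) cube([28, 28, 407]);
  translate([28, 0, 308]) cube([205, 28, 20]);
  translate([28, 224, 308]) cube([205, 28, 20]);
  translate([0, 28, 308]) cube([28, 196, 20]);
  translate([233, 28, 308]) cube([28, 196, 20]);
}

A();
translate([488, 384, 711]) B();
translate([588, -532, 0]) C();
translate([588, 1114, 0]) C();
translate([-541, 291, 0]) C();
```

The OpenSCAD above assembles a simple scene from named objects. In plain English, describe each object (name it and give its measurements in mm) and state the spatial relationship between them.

A is a table: top 1437 mm (x) × 834 mm (y), 29 mm thick, upper face at z = 711 mm, on four 90×90 mm square legs, each inset 60 mm from the nearest pair of top edges, running from z = 0 to the bottom of the top. Four apron rails, 90 mm thick and 61 mm tall, run between adjacent legs with their top edges flush with the underside of the top and their outer faces flush with the legs' outer faces.

B is a wooden ladder with two side rails of 31×66 mm section and 2068 mm height, set 461 mm apart overall. Between them run 6 rectangular rungs (66 mm deep, 27 mm thick), front faces flush with the rails' −y face. The bottom of the first rung is 243 mm above the floor and each subsequent rung is 323 mm higher than the one below.

C is a four-legged stool. The seat is a 261×252×28 mm slab whose top surface is at z = 435 mm; four square legs, each 28×28 mm in cross-section, run from the floor (z = 0) to the underside of the seat, each flush with a corner of the seat. Four stretchers, 28 mm wide and 20 mm tall, connect adjacent legs with their undersides at z = 308 mm, each running between the inner faces of the legs it joins and aligned with the legs' outer faces on the other axis.

The ladder is on top of the table, centred. Three stools sit around the table at the −y, +y, −x sides.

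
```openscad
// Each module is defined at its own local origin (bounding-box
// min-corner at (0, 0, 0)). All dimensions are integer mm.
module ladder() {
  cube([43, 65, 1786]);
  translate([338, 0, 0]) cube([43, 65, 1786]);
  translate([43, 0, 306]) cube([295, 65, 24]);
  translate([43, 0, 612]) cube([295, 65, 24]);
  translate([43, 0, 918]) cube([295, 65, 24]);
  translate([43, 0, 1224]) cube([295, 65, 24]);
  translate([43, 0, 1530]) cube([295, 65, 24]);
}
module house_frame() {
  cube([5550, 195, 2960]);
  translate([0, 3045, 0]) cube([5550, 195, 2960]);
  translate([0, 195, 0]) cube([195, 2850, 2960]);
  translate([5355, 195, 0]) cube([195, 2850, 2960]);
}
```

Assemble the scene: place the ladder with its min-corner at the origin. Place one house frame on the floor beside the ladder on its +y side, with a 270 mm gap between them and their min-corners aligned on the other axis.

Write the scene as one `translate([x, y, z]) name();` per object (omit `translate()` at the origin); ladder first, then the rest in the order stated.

ladder();
translate([0, 335, 0]) house_frame();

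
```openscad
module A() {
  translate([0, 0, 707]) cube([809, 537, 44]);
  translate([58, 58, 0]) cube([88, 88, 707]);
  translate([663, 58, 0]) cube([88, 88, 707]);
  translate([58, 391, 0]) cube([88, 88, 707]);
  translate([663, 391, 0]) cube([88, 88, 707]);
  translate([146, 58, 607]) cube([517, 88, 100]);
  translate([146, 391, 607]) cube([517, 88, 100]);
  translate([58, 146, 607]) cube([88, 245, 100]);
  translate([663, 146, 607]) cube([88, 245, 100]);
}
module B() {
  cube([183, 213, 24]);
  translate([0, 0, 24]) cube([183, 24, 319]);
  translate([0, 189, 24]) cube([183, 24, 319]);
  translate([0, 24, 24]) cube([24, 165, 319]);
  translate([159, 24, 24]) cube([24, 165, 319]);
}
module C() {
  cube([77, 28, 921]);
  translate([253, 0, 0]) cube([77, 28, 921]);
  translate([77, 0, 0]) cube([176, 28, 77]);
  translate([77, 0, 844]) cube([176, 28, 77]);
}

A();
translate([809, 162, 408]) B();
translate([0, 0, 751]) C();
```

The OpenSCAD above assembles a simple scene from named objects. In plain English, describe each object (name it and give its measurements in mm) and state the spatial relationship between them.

A is a table with a 809×537 mm rectangular top, 44 mm thick, top surface at z = 751 mm, supported by four 88×88 mm square legs, each inset 58 mm from the nearest pair of top edges, running from the floor. Four apron rails, 88 mm thick and 100 mm tall, run between adjacent legs with their top edges flush with the underside of the top and their outer faces flush with the legs' outer faces.

B is an open storage box with external size 183×213×343 mm and wall thickness 24 mm (the base is also 24 mm thick). The base covers the whole footprint; the four walls stand on the base, with the y-facing walls full-width and the x-facing walls fitting between their inner faces.

C is a picture frame with a 176×767 mm rectangular opening (x by z) and a uniform 77 mm border on every side. Frame depth is 28 mm along y. It is built from two vertical stiles running the full outside height and two horizontal rails spanning the gap between the stiles.

The open box is beside the table with their tops flush at z = 751. The picture frame is on top of the table.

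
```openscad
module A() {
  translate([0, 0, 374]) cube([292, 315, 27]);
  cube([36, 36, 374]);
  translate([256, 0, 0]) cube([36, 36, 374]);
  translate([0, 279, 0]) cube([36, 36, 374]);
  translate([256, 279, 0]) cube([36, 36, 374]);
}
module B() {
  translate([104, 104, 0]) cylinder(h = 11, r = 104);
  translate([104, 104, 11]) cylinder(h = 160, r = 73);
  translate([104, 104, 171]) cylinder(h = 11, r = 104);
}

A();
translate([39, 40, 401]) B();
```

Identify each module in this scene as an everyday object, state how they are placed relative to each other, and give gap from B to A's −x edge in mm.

The spool's min-x is at 39; the stool's min-x is 0; gap = 39 mm.

A is a stool. B is a spool. The spool is on top of the stool. The gap from the spool to the stool's −x edge is 39 mm.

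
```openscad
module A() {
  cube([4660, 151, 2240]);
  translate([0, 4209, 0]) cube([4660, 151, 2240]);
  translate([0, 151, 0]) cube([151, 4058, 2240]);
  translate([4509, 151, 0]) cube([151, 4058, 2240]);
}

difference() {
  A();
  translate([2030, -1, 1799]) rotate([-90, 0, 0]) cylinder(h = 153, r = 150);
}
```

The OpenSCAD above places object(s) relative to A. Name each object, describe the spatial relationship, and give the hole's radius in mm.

A is a house frame. The house frame has a circular hole through its front wall. The hole's radius is 150 mm.

The subtracted cylinder has r = 150 mm.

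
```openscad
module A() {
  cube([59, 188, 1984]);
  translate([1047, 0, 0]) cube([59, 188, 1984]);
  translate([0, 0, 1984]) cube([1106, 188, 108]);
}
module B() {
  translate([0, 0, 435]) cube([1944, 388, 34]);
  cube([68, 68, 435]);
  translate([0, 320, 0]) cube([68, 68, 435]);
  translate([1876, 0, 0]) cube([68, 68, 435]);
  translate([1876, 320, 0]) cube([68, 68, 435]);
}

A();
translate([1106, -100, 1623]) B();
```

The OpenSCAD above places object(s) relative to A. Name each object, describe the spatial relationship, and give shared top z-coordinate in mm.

A is a door frame. B is a bench. The bench is beside the door frame with their tops flush at z = 2092. The shared top z-coordinate is 2092 mm.

Both tops at z = 2092 mm.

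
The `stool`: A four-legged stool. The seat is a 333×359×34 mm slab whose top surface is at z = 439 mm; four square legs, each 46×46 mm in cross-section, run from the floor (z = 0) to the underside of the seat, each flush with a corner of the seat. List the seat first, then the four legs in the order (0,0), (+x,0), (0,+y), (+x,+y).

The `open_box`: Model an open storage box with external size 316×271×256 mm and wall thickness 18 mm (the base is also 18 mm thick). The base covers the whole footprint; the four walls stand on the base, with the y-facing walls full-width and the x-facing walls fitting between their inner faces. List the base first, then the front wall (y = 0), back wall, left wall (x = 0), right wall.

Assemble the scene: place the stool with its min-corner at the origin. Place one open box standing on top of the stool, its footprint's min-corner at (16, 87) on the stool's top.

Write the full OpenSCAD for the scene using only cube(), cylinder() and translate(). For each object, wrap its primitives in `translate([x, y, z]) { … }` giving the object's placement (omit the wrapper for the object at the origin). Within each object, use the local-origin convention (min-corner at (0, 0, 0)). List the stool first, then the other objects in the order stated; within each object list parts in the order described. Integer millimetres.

translate([0, 0, 405]) cube([333, 359, 34]);
cube([46, 46, 405]);
translate([287, 0, 0]) cube([46, 46, 405]);
translate([0, 313, 0]) cube([46, 46, 405]);
translate([287, 313, 0]) cube([46, 46, 405]);
translate([16, 87, 439]) {
  cube([316, 271, 18]);
  translate([0, 0, 18]) cube([316, 18, 238]);
  translate([0, 253, 18]) cube([316, 18, 238]);
  translate([0, 18, 18]) cube([18, 235, 238]);
  translate([298, 18, 18]) cube([18, 235, 238]);
}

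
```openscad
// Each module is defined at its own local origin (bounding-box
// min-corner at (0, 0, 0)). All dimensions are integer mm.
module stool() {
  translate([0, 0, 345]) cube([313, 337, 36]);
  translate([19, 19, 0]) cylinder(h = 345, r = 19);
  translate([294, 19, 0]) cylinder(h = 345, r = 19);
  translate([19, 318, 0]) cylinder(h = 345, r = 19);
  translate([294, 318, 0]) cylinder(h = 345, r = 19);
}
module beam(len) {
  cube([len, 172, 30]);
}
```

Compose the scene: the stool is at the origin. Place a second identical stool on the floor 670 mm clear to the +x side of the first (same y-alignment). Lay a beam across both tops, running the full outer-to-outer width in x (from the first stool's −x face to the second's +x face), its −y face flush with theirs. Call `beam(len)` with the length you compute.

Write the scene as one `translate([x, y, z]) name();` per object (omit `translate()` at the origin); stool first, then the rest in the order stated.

stool();
translate([983, 0, 0]) stool();
translate([0, 0, 381]) beam(1296);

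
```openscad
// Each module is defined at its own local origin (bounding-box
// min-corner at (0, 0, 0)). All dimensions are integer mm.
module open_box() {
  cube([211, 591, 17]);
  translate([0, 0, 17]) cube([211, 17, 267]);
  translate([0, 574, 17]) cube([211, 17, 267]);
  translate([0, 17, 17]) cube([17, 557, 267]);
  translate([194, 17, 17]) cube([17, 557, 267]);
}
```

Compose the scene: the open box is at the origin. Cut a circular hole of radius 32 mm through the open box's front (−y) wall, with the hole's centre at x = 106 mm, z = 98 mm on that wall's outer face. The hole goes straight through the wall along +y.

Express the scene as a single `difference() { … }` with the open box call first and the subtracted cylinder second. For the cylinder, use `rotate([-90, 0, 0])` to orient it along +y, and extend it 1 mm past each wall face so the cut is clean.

difference() {
  open_box();
  translate([106, -1, 98]) rotate([-90, 0, 0]) cylinder(h = 19, r = 32);
}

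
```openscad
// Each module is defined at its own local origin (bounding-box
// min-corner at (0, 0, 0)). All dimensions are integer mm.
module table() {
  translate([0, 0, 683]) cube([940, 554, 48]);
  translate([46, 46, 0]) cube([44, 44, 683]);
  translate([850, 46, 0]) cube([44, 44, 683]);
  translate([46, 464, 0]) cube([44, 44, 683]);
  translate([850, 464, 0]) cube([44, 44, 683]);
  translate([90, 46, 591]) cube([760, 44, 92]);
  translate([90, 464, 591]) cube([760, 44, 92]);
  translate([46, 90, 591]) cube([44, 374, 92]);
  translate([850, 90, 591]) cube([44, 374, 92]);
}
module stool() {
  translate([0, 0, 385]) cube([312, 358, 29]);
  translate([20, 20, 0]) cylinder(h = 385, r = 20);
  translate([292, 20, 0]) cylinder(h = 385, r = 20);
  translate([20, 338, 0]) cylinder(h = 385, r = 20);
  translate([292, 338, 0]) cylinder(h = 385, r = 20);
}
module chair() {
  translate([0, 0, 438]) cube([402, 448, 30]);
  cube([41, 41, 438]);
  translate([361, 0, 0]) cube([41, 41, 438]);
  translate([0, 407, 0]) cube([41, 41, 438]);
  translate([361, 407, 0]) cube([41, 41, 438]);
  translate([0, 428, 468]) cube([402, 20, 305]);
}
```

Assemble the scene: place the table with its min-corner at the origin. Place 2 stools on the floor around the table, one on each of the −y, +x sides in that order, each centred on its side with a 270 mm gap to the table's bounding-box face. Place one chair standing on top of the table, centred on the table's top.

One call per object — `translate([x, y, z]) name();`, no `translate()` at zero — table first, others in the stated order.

table();
translate([314, -628, 0]) stool();
translate([1210, 98, 0]) stool();
translate([269, 53, 731]) chair();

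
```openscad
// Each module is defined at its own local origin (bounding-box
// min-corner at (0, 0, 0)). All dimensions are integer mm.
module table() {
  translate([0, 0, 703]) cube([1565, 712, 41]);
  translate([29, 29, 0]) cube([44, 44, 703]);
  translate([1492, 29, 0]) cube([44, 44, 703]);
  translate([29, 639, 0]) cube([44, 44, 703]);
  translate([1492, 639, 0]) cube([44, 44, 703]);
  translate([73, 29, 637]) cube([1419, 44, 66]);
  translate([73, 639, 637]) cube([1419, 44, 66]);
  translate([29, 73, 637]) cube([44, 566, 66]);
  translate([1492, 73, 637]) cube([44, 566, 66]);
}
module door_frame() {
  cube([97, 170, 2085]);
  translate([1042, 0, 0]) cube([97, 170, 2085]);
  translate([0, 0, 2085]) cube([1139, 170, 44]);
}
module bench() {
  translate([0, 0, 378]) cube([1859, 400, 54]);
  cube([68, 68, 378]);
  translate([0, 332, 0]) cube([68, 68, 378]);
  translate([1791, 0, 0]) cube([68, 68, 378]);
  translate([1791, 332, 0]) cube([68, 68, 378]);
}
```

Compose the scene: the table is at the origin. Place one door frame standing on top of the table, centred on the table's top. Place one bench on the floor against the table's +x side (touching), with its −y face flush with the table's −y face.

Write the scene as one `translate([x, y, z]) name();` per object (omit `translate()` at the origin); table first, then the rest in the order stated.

table();
translate([213, 271, 744]) door_frame();
translate([1565, 0, 0]) bench();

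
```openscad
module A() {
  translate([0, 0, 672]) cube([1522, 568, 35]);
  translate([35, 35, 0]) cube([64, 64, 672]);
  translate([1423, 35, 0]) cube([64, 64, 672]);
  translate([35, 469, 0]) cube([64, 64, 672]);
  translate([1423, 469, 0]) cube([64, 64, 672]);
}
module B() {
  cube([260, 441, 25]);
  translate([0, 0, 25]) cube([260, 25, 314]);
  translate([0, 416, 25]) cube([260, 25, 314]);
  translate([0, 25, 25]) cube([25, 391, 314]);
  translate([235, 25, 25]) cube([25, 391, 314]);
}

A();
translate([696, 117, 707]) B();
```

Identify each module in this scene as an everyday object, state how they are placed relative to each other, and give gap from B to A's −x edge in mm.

A is a table. B is an open box. The open box is on top of the table. The gap from the open box to the table's −x edge is 696 mm.

The open box's min-x is at 696; the table's min-x is 0; gap = 696 mm.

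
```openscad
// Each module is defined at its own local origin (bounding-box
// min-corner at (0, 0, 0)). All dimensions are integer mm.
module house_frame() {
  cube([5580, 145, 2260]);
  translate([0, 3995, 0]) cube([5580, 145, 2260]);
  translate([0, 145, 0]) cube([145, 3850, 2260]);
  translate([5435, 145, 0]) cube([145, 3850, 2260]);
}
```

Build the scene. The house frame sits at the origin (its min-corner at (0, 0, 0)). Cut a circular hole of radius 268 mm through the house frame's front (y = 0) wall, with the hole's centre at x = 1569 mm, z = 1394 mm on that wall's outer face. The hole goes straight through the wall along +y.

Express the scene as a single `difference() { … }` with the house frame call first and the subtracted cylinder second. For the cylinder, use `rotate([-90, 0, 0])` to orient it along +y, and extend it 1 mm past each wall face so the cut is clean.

difference() {
  house_frame();
  translate([1569, -1, 1394]) rotate([-90, 0, 0]) cylinder(h = 147, r = 268);
}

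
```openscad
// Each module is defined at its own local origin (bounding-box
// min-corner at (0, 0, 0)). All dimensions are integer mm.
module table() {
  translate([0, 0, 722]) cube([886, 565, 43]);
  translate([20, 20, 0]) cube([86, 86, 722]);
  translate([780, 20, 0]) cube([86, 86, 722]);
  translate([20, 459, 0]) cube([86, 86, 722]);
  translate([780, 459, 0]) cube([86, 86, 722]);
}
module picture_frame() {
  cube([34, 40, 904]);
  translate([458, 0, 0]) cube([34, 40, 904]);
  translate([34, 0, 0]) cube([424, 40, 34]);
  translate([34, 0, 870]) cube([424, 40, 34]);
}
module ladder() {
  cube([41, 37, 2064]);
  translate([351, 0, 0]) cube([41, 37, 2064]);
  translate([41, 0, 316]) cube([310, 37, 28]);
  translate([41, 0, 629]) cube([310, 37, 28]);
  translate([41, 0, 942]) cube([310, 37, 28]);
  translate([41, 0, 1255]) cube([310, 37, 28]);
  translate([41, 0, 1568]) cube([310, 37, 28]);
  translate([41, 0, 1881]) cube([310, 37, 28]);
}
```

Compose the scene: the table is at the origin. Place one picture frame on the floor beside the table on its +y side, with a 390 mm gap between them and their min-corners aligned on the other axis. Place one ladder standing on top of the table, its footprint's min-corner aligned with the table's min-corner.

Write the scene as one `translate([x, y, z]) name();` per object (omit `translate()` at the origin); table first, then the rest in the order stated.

table();
translate([0, 955, 0]) picture_frame();
translate([0, 0, 765]) ladder();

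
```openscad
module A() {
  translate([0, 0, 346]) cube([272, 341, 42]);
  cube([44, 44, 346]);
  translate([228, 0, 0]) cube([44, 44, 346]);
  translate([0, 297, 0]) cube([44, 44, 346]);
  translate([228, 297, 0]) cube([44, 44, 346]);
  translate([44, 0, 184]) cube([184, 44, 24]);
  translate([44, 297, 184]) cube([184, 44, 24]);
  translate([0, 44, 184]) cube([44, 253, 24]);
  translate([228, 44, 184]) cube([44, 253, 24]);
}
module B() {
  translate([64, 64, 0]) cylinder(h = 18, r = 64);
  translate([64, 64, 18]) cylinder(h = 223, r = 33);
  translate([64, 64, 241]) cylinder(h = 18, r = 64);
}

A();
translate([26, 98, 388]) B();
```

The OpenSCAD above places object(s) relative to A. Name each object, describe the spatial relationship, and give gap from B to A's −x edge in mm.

A is a stool. B is a spool. The spool is on top of the stool. The gap from the spool to the stool's −x edge is 26 mm.

The spool's min-x is at 26; the stool's min-x is 0; gap = 26 mm.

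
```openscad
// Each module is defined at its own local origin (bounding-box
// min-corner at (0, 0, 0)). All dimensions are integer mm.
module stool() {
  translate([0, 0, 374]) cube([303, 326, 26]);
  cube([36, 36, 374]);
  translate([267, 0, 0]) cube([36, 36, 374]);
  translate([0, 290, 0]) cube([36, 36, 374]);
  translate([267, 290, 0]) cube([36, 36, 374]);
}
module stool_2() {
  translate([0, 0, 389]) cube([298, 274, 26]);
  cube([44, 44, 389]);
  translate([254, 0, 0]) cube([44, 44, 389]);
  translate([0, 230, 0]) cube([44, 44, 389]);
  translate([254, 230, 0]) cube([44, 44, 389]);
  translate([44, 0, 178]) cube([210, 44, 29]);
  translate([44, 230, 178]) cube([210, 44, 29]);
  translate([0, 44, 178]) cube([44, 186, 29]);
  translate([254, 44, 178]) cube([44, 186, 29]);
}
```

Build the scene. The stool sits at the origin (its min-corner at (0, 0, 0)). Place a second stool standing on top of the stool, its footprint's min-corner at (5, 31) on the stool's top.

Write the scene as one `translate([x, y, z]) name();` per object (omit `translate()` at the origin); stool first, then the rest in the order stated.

stool();
translate([5, 31, 400]) stool_2();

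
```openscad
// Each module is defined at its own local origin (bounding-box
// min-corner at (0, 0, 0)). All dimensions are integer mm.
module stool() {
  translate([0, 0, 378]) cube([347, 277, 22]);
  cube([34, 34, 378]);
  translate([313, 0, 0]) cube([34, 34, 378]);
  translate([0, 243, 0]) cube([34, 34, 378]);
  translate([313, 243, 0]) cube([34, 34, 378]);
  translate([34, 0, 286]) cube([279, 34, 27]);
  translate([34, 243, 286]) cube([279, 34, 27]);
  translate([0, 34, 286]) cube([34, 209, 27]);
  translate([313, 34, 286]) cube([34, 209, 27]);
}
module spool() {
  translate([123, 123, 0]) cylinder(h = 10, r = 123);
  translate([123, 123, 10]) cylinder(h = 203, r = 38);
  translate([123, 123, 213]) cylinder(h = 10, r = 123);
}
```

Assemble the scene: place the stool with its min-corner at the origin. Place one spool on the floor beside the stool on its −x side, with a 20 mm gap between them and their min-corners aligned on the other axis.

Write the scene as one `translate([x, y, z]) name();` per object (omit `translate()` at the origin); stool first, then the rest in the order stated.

stool();
translate([-266, 0, 0]) spool();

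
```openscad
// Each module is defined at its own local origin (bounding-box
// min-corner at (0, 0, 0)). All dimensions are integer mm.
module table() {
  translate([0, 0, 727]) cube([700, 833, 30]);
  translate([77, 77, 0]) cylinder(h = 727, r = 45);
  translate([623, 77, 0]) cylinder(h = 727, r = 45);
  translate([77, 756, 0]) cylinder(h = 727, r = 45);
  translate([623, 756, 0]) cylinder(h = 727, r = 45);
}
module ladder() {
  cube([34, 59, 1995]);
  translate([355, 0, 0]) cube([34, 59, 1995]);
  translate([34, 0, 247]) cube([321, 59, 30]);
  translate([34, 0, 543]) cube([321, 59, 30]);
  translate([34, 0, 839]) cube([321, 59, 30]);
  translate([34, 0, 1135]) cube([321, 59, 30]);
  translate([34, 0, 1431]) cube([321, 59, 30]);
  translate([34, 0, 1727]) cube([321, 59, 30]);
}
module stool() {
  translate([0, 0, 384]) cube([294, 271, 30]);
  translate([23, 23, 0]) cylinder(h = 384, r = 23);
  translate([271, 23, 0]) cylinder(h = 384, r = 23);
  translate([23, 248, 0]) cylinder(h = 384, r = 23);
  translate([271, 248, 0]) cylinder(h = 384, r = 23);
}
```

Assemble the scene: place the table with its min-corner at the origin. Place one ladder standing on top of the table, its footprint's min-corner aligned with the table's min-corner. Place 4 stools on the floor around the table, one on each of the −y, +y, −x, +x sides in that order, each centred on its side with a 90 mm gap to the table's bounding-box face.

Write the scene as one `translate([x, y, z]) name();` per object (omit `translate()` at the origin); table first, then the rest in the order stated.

table();
translate([0, 0, 757]) ladder();
translate([203, -361, 0]) stool();
translate([203, 923, 0]) stool();
translate([-384, 281, 0]) stool();
translate([790, 281, 0]) stool();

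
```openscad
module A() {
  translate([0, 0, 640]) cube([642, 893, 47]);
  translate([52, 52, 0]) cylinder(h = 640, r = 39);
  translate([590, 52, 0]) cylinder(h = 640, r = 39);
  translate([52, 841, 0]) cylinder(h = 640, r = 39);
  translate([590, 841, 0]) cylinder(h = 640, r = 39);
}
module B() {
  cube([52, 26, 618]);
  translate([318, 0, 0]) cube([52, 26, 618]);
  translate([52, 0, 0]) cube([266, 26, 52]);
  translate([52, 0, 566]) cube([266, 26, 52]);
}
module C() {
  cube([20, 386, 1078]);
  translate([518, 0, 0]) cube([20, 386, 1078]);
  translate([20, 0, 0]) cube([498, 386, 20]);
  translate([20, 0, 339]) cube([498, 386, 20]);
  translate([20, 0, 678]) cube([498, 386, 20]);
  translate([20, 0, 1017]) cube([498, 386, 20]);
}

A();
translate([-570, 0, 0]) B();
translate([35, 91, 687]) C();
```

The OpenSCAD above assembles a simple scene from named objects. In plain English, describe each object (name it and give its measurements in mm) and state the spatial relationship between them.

A is a table: top 642 mm (x) × 893 mm (y), 47 mm thick, upper face at z = 687 mm, on four round legs of 78 mm diameter, each leg's bounding box inset 13 mm from the nearest pair of top edges, running from z = 0 to the bottom of the top.

B is a picture frame with a 266×514 mm rectangular opening (x by z) and a uniform 52 mm border on every side. Frame depth is 26 mm along y. It is built from two vertical stiles running the full outside height and two horizontal rails spanning the gap between the stiles.

C is an open bookshelf. Two side panels, each 20 mm thick, 386 mm deep and 1078 mm tall, stand 538 mm apart (outside-to-outside). Between them sit 4 shelves, each 20 mm thick and 386 mm deep, spanning the full gap between the sides. The bottom shelf rests on the floor (its underside at z = 0) and the clear gap between one shelf's top and the next shelf's underside is 319 mm.

The picture frame is on the floor beside the table on its −x side. The bookshelf is on top of the table.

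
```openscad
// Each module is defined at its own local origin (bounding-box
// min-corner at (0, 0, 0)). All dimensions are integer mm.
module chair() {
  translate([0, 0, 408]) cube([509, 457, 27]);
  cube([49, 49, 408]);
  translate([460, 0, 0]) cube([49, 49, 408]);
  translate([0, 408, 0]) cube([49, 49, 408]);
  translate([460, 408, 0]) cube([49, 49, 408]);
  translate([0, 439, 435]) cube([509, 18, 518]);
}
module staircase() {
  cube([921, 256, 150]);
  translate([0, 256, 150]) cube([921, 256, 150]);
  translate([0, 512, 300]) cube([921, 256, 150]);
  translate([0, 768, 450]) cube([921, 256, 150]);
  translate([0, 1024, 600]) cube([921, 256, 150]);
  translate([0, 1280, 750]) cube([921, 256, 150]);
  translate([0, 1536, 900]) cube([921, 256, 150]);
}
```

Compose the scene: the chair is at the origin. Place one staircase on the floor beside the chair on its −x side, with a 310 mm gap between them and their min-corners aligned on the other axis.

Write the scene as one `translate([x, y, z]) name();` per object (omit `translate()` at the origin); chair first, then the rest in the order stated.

chair();
translate([-1231, 0, 0]) staircase();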